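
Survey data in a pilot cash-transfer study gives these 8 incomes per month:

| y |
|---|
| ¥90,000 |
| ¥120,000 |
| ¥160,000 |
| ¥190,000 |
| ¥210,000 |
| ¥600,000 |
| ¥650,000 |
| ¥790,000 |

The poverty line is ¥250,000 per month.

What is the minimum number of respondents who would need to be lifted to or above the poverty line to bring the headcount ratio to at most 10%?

Currently q = 5 of N = 8 are below the line (H = 0.625).
A headcount ratio of at most 10% allows at most ⌊0.10 × 8⌋ = 0 poor respondents.
So at least 5 − 0 = 5 must be lifted.

5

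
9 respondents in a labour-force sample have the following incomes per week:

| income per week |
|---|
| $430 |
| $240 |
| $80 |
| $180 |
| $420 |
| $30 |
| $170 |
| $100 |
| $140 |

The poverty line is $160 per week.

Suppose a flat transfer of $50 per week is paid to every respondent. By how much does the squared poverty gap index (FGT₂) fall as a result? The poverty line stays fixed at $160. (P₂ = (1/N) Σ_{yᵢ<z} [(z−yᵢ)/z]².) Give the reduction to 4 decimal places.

0.0864

Before: below the line — $30, $80, $100, $140; squared poverty gap index (FGT₂) = 0.118490.
After the $50 transfer: below the line — $80, $130, $150; squared poverty gap index (FGT₂) = 0.032118.
Reduction = 0.118490 − 0.032118 = 0.0864.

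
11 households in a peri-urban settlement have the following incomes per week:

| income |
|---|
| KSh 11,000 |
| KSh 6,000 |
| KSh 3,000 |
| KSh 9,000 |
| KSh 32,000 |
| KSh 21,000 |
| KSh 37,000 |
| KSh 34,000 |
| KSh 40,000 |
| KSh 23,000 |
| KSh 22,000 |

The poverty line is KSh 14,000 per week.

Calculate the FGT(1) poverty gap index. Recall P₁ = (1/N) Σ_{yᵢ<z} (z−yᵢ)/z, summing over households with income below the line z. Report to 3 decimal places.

0.175

Poor units: KSh 3,000, KSh 6,000, KSh 9,000, KSh 11,000 (q = 4 of N = 11).
Shortfall ratios: (14000−3000)/14000 = 0.7857; (14000−6000)/14000 = 0.5714; (14000−9000)/14000 = 0.3571; (14000−11000)/14000 = 0.2143.
Σ = 1.928571. Dividing by the full population N = 11 gives P₁ = 0.175.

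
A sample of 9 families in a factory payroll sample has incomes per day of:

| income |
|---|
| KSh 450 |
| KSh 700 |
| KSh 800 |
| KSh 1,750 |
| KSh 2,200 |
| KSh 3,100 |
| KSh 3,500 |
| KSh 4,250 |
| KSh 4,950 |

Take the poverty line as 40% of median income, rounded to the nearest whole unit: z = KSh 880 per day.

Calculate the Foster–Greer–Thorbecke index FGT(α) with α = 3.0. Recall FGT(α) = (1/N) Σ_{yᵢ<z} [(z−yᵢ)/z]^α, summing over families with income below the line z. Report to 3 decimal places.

Poor units: KSh 450, KSh 700, KSh 800 (q = 3 of N = 9).
Shortfall ratios: (880−450)/880 = 0.4886; (880−700)/880 = 0.2045; (880−800)/880 = 0.0909.
Raised to α = 3.0: 0.11667; 0.00856; 0.00075.
Sum = 0.125979; FGT(3.0) = 0.125979 / 9 = 0.014.

0.014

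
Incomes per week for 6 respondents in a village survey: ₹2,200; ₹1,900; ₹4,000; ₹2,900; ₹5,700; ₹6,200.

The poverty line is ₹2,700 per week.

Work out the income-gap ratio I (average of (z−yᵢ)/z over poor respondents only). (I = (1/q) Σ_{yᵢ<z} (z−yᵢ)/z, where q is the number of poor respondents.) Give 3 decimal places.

0.241

Incomes under z: ₹1,900, ₹2,200 (q = 2 of N = 6).
Shortfall ratios (z−y)/z: 0.2963, 0.1852; sum = 0.481481.
I averages over the q = 2 poor units only: 0.481481 / 2 = 0.241.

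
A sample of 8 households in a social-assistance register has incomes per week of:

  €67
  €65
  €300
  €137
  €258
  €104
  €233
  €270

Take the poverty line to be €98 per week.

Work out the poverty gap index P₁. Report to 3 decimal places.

0.082

Incomes under z: €65, €67 (q = 2 of N = 8).
Gap ratios (z−y)/z: (98−65)/98 = 0.3367; (98−67)/98 = 0.3163.
Σ = 0.653061. Dividing by the full population N = 8 gives P₁ = 0.082.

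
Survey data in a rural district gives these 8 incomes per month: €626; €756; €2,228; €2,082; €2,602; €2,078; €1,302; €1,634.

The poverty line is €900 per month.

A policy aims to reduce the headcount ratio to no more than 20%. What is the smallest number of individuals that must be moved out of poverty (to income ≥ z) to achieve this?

Currently q = 2 of N = 8 are below the line (H = 0.250).
A headcount ratio of at most 20% allows at most ⌊0.20 × 8⌋ = 1 poor individuals.
So at least 2 − 1 = 1 must be lifted.

1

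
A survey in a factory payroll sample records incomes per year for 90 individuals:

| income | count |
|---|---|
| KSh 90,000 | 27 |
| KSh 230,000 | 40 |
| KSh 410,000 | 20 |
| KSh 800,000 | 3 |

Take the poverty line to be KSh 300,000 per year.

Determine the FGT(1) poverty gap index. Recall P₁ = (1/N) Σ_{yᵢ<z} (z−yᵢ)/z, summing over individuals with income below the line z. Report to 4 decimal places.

Below the line: 27×KSh 90,000, 40×KSh 230,000 (q = 67 of N = 90).
Relative gaps: (300000−90000)/300000 = 0.7000 (×27); (300000−230000)/300000 = 0.2333 (×40).
Sum of shortfalls = 28.233333; P₁ averages over all N: 28.233333 / 90 = 0.3137.

0.3137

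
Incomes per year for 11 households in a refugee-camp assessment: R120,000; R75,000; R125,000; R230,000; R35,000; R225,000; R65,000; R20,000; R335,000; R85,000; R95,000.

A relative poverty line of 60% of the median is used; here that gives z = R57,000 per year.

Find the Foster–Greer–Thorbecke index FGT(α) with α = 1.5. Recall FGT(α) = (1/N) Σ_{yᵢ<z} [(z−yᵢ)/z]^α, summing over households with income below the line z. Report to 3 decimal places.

Below z: R20,000, R35,000 (q = 2 of N = 11).
Shortfall ratios: (57000−20000)/57000 = 0.6491; (57000−35000)/57000 = 0.3860.
Raised to α = 1.5: 0.52299; 0.23978.
Sum = 0.762771; FGT(1.5) = 0.762771 / 11 = 0.069.

0.069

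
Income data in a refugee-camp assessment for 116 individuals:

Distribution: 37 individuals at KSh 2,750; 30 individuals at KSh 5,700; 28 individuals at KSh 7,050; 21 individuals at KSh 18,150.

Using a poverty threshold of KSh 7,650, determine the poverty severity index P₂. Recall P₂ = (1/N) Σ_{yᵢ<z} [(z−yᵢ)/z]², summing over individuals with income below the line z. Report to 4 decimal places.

0.1492

Below z: 37×KSh 2,750, 30×KSh 5,700, 28×KSh 7,050 (q = 95 of N = 116).
Normalized shortfalls: (7650−2750)/7650 = 0.6405 (×37); (7650−5700)/7650 = 0.2549 (×30); (7650−7050)/7650 = 0.0784 (×28).
Squared: 0.4103 (×37); 0.0650 (×30); 0.0062 (×28).
Sum = 17.301465; P₂ = 17.301465 / 116 = 0.1492.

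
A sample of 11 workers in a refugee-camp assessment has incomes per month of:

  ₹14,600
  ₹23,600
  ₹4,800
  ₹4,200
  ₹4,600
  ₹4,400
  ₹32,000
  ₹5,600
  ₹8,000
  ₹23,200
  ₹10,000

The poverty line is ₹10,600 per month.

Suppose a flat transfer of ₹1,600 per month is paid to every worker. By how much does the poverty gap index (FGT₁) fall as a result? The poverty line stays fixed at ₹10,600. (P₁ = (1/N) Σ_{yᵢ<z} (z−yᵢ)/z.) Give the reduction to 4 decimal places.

0.0875

Before: below the line — ₹4,200, ₹4,400, ₹4,600, ₹4,800, ₹5,600, ₹8,000, ₹10,000; poverty gap index (FGT₁) = 0.279588.
After the ₹1,600 transfer: below the line — ₹5,800, ₹6,000, ₹6,200, ₹6,400, ₹7,200, ₹9,600; poverty gap index (FGT₁) = 0.192110.
Reduction = 0.279588 − 0.192110 = 0.0875.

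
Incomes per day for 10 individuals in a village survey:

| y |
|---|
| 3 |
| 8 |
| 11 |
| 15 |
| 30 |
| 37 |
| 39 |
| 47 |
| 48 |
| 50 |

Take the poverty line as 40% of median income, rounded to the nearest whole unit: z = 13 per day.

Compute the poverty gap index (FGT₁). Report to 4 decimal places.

Poor units: 3, 8, 11 (q = 3 of N = 10).
Shortfall ratios: (13−3)/13 = 0.7692; (13−8)/13 = 0.3846; (13−11)/13 = 0.1538.
Σ = 1.307692. Dividing by the full population N = 10 gives P₁ = 0.1308.

0.1308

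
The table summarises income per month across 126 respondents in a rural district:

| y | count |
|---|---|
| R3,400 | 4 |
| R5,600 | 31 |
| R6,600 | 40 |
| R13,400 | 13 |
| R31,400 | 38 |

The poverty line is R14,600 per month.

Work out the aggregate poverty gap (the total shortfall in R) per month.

Incomes under z: 4×R3,400, 31×R5,600, 40×R6,600, 13×R13,400 (q = 88 of N = 126).
Individual gaps: 4×(14600−3400) = 44800; 31×(14600−5600) = 279000; 40×(14600−6600) = 320000; 13×(14600−13400) = 15600.
Aggregate gap = R659,400.

R659,400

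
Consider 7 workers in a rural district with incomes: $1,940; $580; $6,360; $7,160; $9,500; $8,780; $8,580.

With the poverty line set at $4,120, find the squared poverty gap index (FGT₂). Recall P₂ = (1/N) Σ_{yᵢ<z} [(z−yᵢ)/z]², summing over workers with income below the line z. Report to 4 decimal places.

0.1455

Below z: $580, $1,940 (q = 2 of N = 7).
Shortfall ratios: (4120−580)/4120 = 0.8592; (4120−1940)/4120 = 0.5291.
Squared: 0.7383; 0.2800.
Sum = 1.018239; P₂ = 1.018239 / 7 = 0.1455.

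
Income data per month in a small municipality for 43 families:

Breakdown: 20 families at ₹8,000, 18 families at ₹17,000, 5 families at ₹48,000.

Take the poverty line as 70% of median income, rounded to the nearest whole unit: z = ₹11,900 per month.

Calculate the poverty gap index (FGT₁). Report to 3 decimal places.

0.152

Below z: 20×₹8,000 (q = 20 of N = 43).
Normalized shortfalls: (11900−8000)/11900 = 0.3277 (×20).
Σ = 6.554622. Dividing by the full population N = 43 gives P₁ = 0.152.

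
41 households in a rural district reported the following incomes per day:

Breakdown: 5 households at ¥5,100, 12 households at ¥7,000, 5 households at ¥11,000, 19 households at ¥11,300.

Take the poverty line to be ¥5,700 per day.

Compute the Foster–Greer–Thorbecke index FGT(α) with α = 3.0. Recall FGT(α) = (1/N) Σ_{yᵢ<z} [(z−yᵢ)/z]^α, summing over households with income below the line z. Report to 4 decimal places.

0.0001

Below z: 5×¥5,100 (q = 5 of N = 41).
Normalized shortfalls: (5700−5100)/5700 = 0.1053 (×5).
Raised to α = 3.0: 0.00117 (×5).
Sum = 0.005832; FGT(3.0) = 0.005832 / 41 = 0.0001.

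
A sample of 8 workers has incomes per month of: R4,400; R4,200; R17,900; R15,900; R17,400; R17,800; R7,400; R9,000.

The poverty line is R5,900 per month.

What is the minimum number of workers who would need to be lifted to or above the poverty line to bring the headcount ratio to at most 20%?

1

Currently q = 2 of N = 8 are below the line (H = 0.250).
A headcount ratio of at most 20% allows at most ⌊0.20 × 8⌋ = 1 poor workers.
So at least 2 − 1 = 1 must be lifted.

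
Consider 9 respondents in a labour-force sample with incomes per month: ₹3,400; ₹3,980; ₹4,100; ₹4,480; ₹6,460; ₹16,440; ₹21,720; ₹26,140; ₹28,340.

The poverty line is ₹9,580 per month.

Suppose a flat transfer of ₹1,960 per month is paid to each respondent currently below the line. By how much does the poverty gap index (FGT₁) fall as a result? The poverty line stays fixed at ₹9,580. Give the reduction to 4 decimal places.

Before: below the line — ₹3,400, ₹3,980, ₹4,100, ₹4,480, ₹6,460; poverty gap index (FGT₁) = 0.295523.
After the ₹1,960 transfer: below the line — ₹5,360, ₹5,940, ₹6,060, ₹6,440, ₹8,420; poverty gap index (FGT₁) = 0.181860.
Reduction = 0.295523 − 0.181860 = 0.1137.

0.1137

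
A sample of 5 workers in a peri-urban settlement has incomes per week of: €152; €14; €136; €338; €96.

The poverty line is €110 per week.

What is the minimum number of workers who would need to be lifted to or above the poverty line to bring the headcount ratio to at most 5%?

2

Currently q = 2 of N = 5 are below the line (H = 0.400).
A headcount ratio of at most 5% allows at most ⌊0.05 × 5⌋ = 0 poor workers.
So at least 2 − 0 = 2 must be lifted.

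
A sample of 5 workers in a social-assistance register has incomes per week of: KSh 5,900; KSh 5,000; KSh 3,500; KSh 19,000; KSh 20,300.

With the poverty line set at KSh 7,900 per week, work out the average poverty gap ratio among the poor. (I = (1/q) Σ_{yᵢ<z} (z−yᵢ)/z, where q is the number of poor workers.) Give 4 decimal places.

0.3924

Below the line: KSh 3,500, KSh 5,000, KSh 5,900 (q = 3 of N = 5).
Shortfall ratios (z−y)/z: 0.5570, 0.3671, 0.2532; sum = 1.177215.
The income-gap ratio divides by q (the poor only): 1.177215 / 3 = 0.3924.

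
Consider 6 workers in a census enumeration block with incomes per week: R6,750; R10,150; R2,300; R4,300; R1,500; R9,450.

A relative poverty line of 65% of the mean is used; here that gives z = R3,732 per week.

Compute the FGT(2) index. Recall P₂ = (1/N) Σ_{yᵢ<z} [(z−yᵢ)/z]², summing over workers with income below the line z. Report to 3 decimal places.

0.084

Incomes under z: R1,500, R2,300 (q = 2 of N = 6).
Relative gaps: (3732−1500)/3732 = 0.5981; (3732−2300)/3732 = 0.3837.
Squared: 0.3577; 0.1472.
Sum = 0.504921; P₂ = 0.504921 / 6 = 0.084.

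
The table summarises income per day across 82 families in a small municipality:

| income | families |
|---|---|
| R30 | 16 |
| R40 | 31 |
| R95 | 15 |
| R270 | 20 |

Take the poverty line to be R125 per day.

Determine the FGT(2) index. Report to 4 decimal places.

Below the line: 16×R30, 31×R40, 15×R95 (q = 62 of N = 82).
Gap ratios (z−y)/z: (125−30)/125 = 0.7600 (×16); (125−40)/125 = 0.6800 (×31); (125−95)/125 = 0.2400 (×15).
Squared: 0.5776 (×16); 0.4624 (×31); 0.0576 (×15).
Sum = 24.440000; P₂ = 24.440000 / 82 = 0.2980.

0.2980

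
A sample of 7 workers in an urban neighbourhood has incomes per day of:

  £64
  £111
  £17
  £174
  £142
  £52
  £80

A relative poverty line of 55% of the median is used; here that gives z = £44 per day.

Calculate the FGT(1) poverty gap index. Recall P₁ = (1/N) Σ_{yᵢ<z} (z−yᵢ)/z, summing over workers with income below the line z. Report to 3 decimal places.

0.088

Below z: £17 (q = 1 of N = 7).
Normalized shortfalls: (44−17)/44 = 0.6136.
Sum of shortfalls = 0.613636; P₁ averages over all N: 0.613636 / 7 = 0.088.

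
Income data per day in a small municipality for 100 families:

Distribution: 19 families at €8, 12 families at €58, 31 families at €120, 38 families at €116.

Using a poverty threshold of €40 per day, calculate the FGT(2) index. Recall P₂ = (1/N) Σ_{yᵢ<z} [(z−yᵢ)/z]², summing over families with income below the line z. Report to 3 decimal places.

0.122

Below z: 19×€8 (q = 19 of N = 100).
Relative gaps: (40−8)/40 = 0.8000 (×19).
Squared: 0.6400 (×19).
Sum = 12.160000; P₂ = 12.160000 / 100 = 0.122.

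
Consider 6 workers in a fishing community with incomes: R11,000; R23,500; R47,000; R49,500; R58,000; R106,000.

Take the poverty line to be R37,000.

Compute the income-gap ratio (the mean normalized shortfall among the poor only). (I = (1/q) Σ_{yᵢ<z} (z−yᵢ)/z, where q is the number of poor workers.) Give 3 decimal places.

Below z: R11,000, R23,500 (q = 2 of N = 6).
Shortfall ratios (z−y)/z: 0.7027, 0.3649; sum = 1.067568.
I averages over the q = 2 poor units only: 1.067568 / 2 = 0.534.

0.534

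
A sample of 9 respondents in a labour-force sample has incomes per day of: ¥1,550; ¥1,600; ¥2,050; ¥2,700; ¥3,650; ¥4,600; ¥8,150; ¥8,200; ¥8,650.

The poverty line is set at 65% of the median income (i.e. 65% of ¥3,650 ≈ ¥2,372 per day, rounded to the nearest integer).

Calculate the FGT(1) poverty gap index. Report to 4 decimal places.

0.0898

Below z: ¥1,550, ¥1,600, ¥2,050 (q = 3 of N = 9).
Gap ratios (z−y)/z: (2372−1550)/2372 = 0.3465; (2372−1600)/2372 = 0.3255; (2372−2050)/2372 = 0.1358.
Sum of shortfalls = 0.807757; P₁ averages over all N: 0.807757 / 9 = 0.0898.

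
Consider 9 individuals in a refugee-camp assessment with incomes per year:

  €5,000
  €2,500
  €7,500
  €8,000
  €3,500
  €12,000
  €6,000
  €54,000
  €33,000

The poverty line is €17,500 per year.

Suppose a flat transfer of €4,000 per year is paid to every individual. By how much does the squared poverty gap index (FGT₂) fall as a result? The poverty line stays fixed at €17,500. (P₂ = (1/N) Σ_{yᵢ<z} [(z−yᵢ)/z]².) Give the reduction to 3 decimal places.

Before: below the line — €2,500, €3,500, €5,000, €6,000, €7,500, €8,000, €12,000; squared poverty gap index (FGT₂) = 0.33741.
After the €4,000 transfer: below the line — €6,500, €7,500, €9,000, €10,000, €11,500, €12,000, €16,000; squared poverty gap index (FGT₂) = 0.15166.
Reduction = 0.33741 − 0.15166 = 0.186.

0.186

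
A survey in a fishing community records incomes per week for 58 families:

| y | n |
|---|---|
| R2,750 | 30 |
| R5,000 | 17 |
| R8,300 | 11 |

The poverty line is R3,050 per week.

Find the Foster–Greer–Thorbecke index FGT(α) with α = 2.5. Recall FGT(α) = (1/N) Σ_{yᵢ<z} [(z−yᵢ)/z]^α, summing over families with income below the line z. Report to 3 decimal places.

Poor units: 30×R2,750 (q = 30 of N = 58).
Gap ratios (z−y)/z: (3050−2750)/3050 = 0.0984 (×30).
Raised to α = 2.5: 0.00303 (×30).
Sum = 0.091028; FGT(2.5) = 0.091028 / 58 = 0.002.

0.002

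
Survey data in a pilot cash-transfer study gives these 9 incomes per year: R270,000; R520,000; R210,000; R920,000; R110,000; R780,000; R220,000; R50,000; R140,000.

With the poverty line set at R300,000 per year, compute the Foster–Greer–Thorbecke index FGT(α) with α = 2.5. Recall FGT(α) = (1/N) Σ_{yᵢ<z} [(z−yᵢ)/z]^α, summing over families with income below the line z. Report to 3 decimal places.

0.139

Below the line: R50,000, R110,000, R140,000, R210,000, R220,000, R270,000 (q = 6 of N = 9).
Relative gaps: (300000−50000)/300000 = 0.8333; (300000−110000)/300000 = 0.6333; (300000−140000)/300000 = 0.5333; (300000−210000)/300000 = 0.3000; (300000−220000)/300000 = 0.2667; (300000−270000)/300000 = 0.1000.
Raised to α = 2.5: 0.63394; 0.31921; 0.20773; 0.04930; 0.03672; 0.00316.
Sum = 1.250059; FGT(2.5) = 1.250059 / 9 = 0.139.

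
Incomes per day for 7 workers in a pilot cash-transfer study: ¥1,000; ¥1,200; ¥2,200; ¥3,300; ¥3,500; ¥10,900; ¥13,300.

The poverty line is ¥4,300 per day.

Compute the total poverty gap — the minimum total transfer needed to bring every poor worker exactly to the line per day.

¥10,300

Below the line: ¥1,000, ¥1,200, ¥2,200, ¥3,300, ¥3,500 (q = 5 of N = 7).
Individual gaps: 4300−1000 = 3300; 4300−1200 = 3100; 4300−2200 = 2100; 4300−3300 = 1000; 4300−3500 = 800.
Aggregate gap = ¥10,300.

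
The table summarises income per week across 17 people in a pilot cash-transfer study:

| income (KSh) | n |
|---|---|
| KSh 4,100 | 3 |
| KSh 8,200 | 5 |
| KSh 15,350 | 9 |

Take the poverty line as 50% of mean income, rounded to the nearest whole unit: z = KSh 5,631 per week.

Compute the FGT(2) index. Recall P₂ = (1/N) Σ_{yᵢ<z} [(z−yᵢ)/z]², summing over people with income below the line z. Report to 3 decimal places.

0.013

Below z: 3×KSh 4,100 (q = 3 of N = 17).
Normalized shortfalls: (5631−4100)/5631 = 0.2719 (×3).
Squared: 0.0739 (×3).
Sum = 0.221769; P₂ = 0.221769 / 17 = 0.013.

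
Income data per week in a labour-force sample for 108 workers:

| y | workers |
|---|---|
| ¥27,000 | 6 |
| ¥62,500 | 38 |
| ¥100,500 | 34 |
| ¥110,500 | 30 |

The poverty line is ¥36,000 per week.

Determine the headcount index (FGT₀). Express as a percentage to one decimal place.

5.6%

6 of the 108 workers have income below ¥36,000.
H = 6/108 = 5.6%.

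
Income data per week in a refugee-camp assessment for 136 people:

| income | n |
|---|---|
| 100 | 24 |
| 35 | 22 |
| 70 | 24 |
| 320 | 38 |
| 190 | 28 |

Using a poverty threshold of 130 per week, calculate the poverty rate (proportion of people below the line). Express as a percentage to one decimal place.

70 of the 136 people have income below 130.
H = 70/136 = 51.5%.

51.5%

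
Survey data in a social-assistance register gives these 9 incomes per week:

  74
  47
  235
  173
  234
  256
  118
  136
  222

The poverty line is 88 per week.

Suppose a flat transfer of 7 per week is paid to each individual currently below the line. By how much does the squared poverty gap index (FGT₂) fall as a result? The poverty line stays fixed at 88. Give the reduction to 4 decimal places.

Before: below the line — 47, 74; squared poverty gap index (FGT₂) = 0.026931.
After the 7 transfer: below the line — 54, 81; squared poverty gap index (FGT₂) = 0.017289.
Reduction = 0.026931 − 0.017289 = 0.0096.

0.0096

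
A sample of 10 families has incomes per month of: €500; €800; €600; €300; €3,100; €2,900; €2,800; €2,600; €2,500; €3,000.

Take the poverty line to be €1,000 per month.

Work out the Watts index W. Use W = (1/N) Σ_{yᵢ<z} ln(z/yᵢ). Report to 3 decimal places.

Below z: €300, €500, €600, €800 (q = 4 of N = 10).
Log gaps: ln(1000/300) = 1.2040; ln(1000/500) = 0.6931; ln(1000/600) = 0.5108; ln(1000/800) = 0.2231.
W = 2.631089 / 10 = 0.263.

0.263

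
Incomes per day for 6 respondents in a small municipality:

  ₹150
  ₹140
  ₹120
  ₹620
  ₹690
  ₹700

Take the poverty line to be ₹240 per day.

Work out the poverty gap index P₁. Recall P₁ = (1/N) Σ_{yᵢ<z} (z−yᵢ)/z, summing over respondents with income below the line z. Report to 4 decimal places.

Below z: ₹120, ₹140, ₹150 (q = 3 of N = 6).
Normalized shortfalls: (240−120)/240 = 0.5000; (240−140)/240 = 0.4167; (240−150)/240 = 0.3750.
Sum of shortfalls = 1.291667; P₁ averages over all N: 1.291667 / 6 = 0.2153.

0.2153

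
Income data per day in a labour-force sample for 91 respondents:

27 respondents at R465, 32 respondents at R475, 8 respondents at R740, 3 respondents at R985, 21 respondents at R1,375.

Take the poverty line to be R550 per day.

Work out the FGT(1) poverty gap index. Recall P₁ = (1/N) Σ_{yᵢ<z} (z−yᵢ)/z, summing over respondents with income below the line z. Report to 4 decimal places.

Poor units: 27×R465, 32×R475 (q = 59 of N = 91).
Relative gaps: (550−465)/550 = 0.1545 (×27); (550−475)/550 = 0.1364 (×32).
Σ = 8.536364. Dividing by the full population N = 91 gives P₁ = 0.0938.

0.0938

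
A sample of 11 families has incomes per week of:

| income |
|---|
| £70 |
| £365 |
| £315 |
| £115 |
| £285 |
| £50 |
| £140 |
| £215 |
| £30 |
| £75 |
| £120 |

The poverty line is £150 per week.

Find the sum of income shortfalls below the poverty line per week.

Below z: £30, £50, £70, £75, £115, £120, £140 (q = 7 of N = 11).
Individual gaps: 150−30 = 120; 150−50 = 100; 150−70 = 80; 150−75 = 75; 150−115 = 35; 150−120 = 30; 150−140 = 10.
Aggregate gap = £450.

£450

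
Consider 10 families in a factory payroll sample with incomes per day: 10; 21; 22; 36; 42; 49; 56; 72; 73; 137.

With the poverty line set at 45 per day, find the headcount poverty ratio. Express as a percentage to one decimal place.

50.0%

5 of the 10 families have income below 45.
H = 5/10 = 50.0%.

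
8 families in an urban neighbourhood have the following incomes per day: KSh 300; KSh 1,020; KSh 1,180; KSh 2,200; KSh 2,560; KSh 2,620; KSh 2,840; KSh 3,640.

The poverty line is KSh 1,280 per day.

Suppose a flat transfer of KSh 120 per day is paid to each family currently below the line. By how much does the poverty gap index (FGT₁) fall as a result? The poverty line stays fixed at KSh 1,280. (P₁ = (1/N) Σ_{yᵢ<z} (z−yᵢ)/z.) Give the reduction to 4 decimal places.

Before: below the line — KSh 300, KSh 1,020, KSh 1,180; poverty gap index (FGT₁) = 0.130859.
After the KSh 120 transfer: below the line — KSh 420, KSh 1,140; poverty gap index (FGT₁) = 0.097656.
Reduction = 0.130859 − 0.097656 = 0.0332.

0.0332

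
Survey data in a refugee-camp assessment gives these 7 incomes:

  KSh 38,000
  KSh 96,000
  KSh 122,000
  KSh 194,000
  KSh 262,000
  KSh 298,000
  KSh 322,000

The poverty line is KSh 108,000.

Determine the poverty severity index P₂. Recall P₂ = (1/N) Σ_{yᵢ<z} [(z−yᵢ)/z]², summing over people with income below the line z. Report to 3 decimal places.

0.062

Poor units: KSh 38,000, KSh 96,000 (q = 2 of N = 7).
Normalized shortfalls: (108000−38000)/108000 = 0.6481; (108000−96000)/108000 = 0.1111.
Squared: 0.4201; 0.0123.
Sum = 0.432442; P₂ = 0.432442 / 7 = 0.062.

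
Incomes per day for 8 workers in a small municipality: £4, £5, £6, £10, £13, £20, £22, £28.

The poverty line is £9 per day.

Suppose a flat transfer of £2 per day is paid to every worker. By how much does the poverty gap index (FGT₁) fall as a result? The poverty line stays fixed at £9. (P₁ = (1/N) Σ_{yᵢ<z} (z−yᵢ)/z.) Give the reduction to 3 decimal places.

Before: below the line — £4, £5, £6; poverty gap index (FGT₁) = 0.16667.
After the £2 transfer: below the line — £6, £7, £8; poverty gap index (FGT₁) = 0.08333.
Reduction = 0.16667 − 0.08333 = 0.083.

0.083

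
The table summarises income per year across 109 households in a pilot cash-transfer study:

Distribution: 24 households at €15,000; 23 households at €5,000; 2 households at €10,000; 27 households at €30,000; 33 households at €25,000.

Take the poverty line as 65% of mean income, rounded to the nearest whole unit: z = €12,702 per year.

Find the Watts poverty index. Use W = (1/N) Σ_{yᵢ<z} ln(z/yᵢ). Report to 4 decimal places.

Below z: 23×€5,000, 2×€10,000 (q = 25 of N = 109).
Log shortfalls: ln(12702/5000) = 0.9323 (×23); ln(12702/10000) = 0.2392 (×2).
W = 21.921744 / 109 = 0.2011.

0.2011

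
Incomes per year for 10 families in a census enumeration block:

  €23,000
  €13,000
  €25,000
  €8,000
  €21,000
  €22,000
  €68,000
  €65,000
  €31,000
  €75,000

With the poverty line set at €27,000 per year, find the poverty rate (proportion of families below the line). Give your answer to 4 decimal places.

0.6000

6 of the 10 families have income below €27,000.
H = 6/10 = 0.6000.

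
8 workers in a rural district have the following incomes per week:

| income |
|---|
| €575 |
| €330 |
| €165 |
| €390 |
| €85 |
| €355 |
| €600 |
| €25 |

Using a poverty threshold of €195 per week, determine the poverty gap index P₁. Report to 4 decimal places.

0.1987

Incomes under z: €25, €85, €165 (q = 3 of N = 8).
Normalized shortfalls: (195−25)/195 = 0.8718; (195−85)/195 = 0.5641; (195−165)/195 = 0.1538.
Σ = 1.589744. Dividing by the full population N = 8 gives P₁ = 0.1987.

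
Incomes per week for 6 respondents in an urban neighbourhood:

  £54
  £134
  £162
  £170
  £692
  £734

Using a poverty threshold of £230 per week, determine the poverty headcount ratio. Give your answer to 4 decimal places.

0.6667

4 of the 6 respondents have income below £230.
H = 4/6 = 0.6667.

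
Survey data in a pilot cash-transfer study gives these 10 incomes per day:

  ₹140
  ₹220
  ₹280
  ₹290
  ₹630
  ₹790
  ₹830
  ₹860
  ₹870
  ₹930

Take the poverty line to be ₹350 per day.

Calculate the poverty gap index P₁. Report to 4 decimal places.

Poor units: ₹140, ₹220, ₹280, ₹290 (q = 4 of N = 10).
Gap ratios (z−y)/z: (350−140)/350 = 0.6000; (350−220)/350 = 0.3714; (350−280)/350 = 0.2000; (350−290)/350 = 0.1714.
Sum of shortfalls = 1.342857; P₁ averages over all N: 1.342857 / 10 = 0.1343.

0.1343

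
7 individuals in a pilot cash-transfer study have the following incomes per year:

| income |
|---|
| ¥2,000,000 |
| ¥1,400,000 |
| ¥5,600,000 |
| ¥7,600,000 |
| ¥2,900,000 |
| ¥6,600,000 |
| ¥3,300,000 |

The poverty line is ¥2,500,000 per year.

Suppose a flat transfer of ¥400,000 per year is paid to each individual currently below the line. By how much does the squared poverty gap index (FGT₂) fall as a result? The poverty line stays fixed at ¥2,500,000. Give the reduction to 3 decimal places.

0.022

Before: below the line — ¥1,400,000, ¥2,000,000; squared poverty gap index (FGT₂) = 0.03337.
After the ¥400,000 transfer: below the line — ¥1,800,000, ¥2,400,000; squared poverty gap index (FGT₂) = 0.01143.
Reduction = 0.03337 − 0.01143 = 0.022.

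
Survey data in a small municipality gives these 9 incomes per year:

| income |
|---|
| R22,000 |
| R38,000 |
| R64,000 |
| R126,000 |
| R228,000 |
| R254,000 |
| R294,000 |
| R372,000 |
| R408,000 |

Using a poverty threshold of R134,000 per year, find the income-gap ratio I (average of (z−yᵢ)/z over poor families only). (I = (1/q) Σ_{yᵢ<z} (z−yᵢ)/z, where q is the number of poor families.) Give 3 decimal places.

0.534

Below z: R22,000, R38,000, R64,000, R126,000 (q = 4 of N = 9).
Shortfall ratios (z−y)/z: 0.8358, 0.7164, 0.5224, 0.0597; sum = 2.134328.
The income-gap ratio divides by q (the poor only): 2.134328 / 4 = 0.534.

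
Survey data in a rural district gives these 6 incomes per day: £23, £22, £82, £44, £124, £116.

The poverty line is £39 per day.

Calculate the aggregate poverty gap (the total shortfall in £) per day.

£33

Below the line: £22, £23 (q = 2 of N = 6).
Individual gaps: 39−22 = 17; 39−23 = 16.
Aggregate gap = £33.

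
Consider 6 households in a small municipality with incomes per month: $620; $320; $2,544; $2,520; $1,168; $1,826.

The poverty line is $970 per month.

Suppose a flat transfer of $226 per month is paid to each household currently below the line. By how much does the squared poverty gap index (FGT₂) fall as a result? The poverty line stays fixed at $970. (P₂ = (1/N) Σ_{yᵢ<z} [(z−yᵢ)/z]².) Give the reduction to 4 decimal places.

0.0620

Before: below the line — $320, $620; squared poverty gap index (FGT₂) = 0.096539.
After the $226 transfer: below the line — $546, $846; squared poverty gap index (FGT₂) = 0.034568.
Reduction = 0.096539 − 0.034568 = 0.0620.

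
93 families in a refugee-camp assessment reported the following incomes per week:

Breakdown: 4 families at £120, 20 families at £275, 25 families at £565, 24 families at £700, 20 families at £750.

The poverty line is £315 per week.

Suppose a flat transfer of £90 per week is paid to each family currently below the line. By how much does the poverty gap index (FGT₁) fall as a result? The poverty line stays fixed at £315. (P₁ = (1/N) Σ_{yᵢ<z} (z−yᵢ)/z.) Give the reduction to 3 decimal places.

Before: below the line — 4×£120, 20×£275; poverty gap index (FGT₁) = 0.05393.
After the £90 transfer: below the line — 4×£210; poverty gap index (FGT₁) = 0.01434.
Reduction = 0.05393 − 0.01434 = 0.040.

0.040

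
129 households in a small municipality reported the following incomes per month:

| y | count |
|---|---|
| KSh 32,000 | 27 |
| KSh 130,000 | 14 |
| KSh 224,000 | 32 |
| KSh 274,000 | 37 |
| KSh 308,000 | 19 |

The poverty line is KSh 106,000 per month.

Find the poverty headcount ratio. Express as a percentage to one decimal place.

27 of the 129 households have income below KSh 106,000.
H = 27/129 = 20.9%.

20.9%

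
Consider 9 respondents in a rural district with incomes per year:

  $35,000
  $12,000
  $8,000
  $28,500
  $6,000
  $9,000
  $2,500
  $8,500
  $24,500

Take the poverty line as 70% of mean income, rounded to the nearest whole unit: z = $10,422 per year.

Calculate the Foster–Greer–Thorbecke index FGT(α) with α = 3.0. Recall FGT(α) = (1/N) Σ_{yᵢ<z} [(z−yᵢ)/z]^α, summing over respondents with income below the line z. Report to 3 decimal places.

Below the line: $2,500, $6,000, $8,000, $8,500, $9,000 (q = 5 of N = 9).
Normalized shortfalls: (10422−2500)/10422 = 0.7601; (10422−6000)/10422 = 0.4243; (10422−8000)/10422 = 0.2324; (10422−8500)/10422 = 0.1844; (10422−9000)/10422 = 0.1364.
Raised to α = 3.0: 0.43919; 0.07638; 0.01255; 0.00627; 0.00254.
Sum = 0.536936; FGT(3.0) = 0.536936 / 9 = 0.060.

0.060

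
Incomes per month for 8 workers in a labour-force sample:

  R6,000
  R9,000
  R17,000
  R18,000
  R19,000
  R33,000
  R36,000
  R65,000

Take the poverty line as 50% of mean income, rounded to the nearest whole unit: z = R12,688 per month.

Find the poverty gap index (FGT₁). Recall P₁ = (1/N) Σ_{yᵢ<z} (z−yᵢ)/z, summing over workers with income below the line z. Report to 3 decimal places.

Incomes under z: R6,000, R9,000 (q = 2 of N = 8).
Normalized shortfalls: (12688−6000)/12688 = 0.5271; (12688−9000)/12688 = 0.2907.
Sum of shortfalls = 0.817781; P₁ averages over all N: 0.817781 / 8 = 0.102.

0.102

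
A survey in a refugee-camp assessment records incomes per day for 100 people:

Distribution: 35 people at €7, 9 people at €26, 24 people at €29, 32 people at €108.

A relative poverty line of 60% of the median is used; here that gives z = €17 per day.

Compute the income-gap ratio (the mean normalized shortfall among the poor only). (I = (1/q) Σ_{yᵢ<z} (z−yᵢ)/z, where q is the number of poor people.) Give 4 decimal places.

Below z: 35×€7 (q = 35 of N = 100).
Relative gaps: 0.5882 (×35); sum = 20.588235.
The income-gap ratio divides by q (the poor only): 20.588235 / 35 = 0.5882.

0.5882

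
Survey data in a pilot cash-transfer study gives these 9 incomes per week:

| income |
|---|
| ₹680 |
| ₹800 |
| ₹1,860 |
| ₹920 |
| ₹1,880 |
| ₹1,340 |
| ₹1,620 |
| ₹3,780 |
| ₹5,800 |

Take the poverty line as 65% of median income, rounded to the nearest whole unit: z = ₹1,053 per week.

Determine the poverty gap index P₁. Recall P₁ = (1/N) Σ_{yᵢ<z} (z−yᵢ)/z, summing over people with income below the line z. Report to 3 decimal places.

Incomes under z: ₹680, ₹800, ₹920 (q = 3 of N = 9).
Normalized shortfalls: (1053−680)/1053 = 0.3542; (1053−800)/1053 = 0.2403; (1053−920)/1053 = 0.1263.
Σ = 0.720798. Dividing by the full population N = 9 gives P₁ = 0.080.

0.080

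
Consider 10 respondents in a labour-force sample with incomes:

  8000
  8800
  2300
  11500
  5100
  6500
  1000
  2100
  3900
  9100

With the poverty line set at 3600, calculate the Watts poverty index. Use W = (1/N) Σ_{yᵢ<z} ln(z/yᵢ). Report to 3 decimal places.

Below the line: 1000, 2100, 2300 (q = 3 of N = 10).
Log gaps: ln(3600/1000) = 1.2809; ln(3600/2100) = 0.5390; ln(3600/2300) = 0.4480.
W = 2.267955 / 10 = 0.227.

0.227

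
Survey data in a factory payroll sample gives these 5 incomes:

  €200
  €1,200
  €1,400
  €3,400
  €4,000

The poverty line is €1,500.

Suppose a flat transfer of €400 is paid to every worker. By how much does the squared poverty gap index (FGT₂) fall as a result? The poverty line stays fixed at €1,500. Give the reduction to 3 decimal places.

Before: below the line — €200, €1,200, €1,400; squared poverty gap index (FGT₂) = 0.15911.
After the €400 transfer: below the line — €600; squared poverty gap index (FGT₂) = 0.07200.
Reduction = 0.15911 − 0.07200 = 0.087.

0.087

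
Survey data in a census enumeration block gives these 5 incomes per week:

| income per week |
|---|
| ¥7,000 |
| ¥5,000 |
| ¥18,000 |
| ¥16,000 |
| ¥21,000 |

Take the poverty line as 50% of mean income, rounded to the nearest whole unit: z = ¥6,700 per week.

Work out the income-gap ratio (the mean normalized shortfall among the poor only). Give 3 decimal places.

Below the line: ¥5,000 (q = 1 of N = 5).
Shortfall ratios (z−y)/z: 0.2537; sum = 0.253731.
The income-gap ratio divides by q (the poor only): 0.253731 / 1 = 0.254.

0.254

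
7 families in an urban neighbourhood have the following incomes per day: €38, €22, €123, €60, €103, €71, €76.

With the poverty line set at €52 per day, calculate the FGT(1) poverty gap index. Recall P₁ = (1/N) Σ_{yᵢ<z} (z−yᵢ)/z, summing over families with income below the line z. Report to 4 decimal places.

Poor units: €22, €38 (q = 2 of N = 7).
Normalized shortfalls: (52−22)/52 = 0.5769; (52−38)/52 = 0.2692.
Σ = 0.846154. Dividing by the full population N = 7 gives P₁ = 0.1209.

0.1209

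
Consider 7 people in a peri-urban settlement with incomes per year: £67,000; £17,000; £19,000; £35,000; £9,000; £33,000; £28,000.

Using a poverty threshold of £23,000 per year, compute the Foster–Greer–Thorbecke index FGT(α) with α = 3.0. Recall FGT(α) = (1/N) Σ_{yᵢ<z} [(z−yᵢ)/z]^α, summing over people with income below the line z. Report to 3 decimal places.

0.036

Below z: £9,000, £17,000, £19,000 (q = 3 of N = 7).
Shortfall ratios: (23000−9000)/23000 = 0.6087; (23000−17000)/23000 = 0.2609; (23000−19000)/23000 = 0.1739.
Raised to α = 3.0: 0.22553; 0.01775; 0.00526.
Sum = 0.248541; FGT(3.0) = 0.248541 / 7 = 0.036.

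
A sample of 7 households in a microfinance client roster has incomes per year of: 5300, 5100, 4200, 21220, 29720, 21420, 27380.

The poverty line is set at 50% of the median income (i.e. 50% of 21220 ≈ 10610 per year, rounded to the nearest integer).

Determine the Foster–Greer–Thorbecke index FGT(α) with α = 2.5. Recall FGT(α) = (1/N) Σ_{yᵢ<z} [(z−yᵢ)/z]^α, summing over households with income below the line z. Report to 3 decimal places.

0.094

Below z: 4200, 5100, 5300 (q = 3 of N = 7).
Normalized shortfalls: (10610−4200)/10610 = 0.6041; (10610−5100)/10610 = 0.5193; (10610−5300)/10610 = 0.5005.
Raised to α = 2.5: 0.28370; 0.19435; 0.17719.
Sum = 0.655244; FGT(2.5) = 0.655244 / 7 = 0.094.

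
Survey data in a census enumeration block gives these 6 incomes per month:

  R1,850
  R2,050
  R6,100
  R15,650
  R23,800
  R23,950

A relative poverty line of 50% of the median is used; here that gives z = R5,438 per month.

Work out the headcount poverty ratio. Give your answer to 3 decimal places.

0.333

2 of the 6 respondents have income below R5,438.
H = 2/6 = 0.333.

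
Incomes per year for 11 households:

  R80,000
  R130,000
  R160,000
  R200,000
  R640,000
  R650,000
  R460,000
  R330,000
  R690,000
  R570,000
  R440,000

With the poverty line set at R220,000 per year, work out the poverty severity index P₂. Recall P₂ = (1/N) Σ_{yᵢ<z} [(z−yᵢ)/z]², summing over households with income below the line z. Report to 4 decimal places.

0.0595

Incomes under z: R80,000, R130,000, R160,000, R200,000 (q = 4 of N = 11).
Gap ratios (z−y)/z: (220000−80000)/220000 = 0.6364; (220000−130000)/220000 = 0.4091; (220000−160000)/220000 = 0.2727; (220000−200000)/220000 = 0.0909.
Squared: 0.4050; 0.1674; 0.0744; 0.0083.
Sum = 0.654959; P₂ = 0.654959 / 11 = 0.0595.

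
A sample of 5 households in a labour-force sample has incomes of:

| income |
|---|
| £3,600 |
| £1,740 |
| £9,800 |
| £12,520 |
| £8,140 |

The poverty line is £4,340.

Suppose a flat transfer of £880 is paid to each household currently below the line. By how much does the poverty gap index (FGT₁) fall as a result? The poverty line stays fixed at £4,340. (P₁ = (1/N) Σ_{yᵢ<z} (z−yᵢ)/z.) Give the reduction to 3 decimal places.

0.075

Before: below the line — £1,740, £3,600; poverty gap index (FGT₁) = 0.15392.
After the £880 transfer: below the line — £2,620; poverty gap index (FGT₁) = 0.07926.
Reduction = 0.15392 − 0.07926 = 0.075.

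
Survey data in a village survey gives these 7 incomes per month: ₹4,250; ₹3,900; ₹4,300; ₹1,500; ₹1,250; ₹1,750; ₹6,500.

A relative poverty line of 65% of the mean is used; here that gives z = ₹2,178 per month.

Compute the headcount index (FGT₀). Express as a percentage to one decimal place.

3 of the 7 individuals have income below ₹2,178.
H = 3/7 = 42.9%.

42.9%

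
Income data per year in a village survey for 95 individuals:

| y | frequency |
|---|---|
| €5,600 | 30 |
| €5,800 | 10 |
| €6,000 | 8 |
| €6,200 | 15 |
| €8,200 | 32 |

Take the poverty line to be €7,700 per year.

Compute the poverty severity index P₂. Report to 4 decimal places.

0.0400

Poor units: 30×€5,600, 10×€5,800, 8×€6,000, 15×€6,200 (q = 63 of N = 95).
Gap ratios (z−y)/z: (7700−5600)/7700 = 0.2727 (×30); (7700−5800)/7700 = 0.2468 (×10); (7700−6000)/7700 = 0.2208 (×8); (7700−6200)/7700 = 0.1948 (×15).
Squared: 0.0744 (×30); 0.0609 (×10); 0.0487 (×8); 0.0379 (×15).
Sum = 3.799460; P₂ = 3.799460 / 95 = 0.0400.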